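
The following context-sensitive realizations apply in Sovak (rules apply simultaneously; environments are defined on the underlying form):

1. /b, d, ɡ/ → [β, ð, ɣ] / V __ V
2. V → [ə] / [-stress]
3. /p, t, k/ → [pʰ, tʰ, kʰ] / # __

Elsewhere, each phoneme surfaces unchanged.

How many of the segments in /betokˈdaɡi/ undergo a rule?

4

Segments that undergo a rule: /e/ → [ə] (rule 2); /o/ → [ə] (rule 2); /ɡ/ → [ɣ] (rule 1); /i/ → [ə] (rule 2).
All other segments surface unchanged.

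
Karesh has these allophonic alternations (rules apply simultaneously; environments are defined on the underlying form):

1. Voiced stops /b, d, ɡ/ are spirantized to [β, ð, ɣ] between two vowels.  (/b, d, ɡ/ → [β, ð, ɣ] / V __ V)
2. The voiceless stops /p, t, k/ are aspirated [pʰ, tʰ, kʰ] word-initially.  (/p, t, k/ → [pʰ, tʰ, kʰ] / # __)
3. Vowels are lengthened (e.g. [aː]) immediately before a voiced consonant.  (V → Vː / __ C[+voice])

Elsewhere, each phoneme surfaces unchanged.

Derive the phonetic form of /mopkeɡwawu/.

[mopkeːɡwaːwu]

/m/ (word-initial): no rule targets it → [m].
/o/ — between /m/ and /p/; rule 3 does not apply here → [o].
/p/ (between /o/ and /k/): rule 2 targets it, but not word-initially → unchanged [p].
/k/ (between /p/ and /e/) is in the target of rule 2 but the environment (word-initially) is not met → [k].
/e/ meets the environment for rule 3 (before a voiced consonant) → [eː].
/ɡ/ (between /e/ and /w/) fails the environment for rule 1, so it stays [ɡ].
/w/ stays [w].
/a/ — between /w/ and /w/, before a voiced consonant — surfaces as [aː] (rule 3).
/w/ stays [w].
/u/ (word-final) fails the environment for rule 3, so it stays [u].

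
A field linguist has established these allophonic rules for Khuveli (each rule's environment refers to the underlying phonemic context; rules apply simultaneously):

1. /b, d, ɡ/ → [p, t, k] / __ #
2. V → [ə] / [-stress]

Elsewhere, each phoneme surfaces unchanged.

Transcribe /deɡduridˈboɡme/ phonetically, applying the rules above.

[dəɡdərədˈboɡmə]

/d/ (word-initial) fails the environment for rule 1, so it stays [d].
/e/ (between /d/ and /ɡ/): in an unstressed syllable, so rule 2 applies → [ə].
/ɡ/ (between /e/ and /d/) fails the environment for rule 1, so it stays [ɡ].
/d/ (between /ɡ/ and /u/): rule 1 targets it, but not word-finally → unchanged [d].
/u/ (between /d/ and /r/) occurs in an unstressed syllable → [ə] by rule 2.
/i/ meets the environment for rule 2 (in an unstressed syllable) → [ə].
/d/ (between /i/ and /b/) fails the environment for rule 1, so it stays [d].
/b/ (between /d/ and /o/): rule 1 targets it, but not word-finally → unchanged [b].
/o/ — between /b/ and /ɡ/; rule 2 does not apply here → [o].
/ɡ/ (between /o/ and /m/) is in the target of rule 1 but the environment (word-finally) is not met → [ɡ].
Rule 2 applies to /e/ (word-final: in an unstressed syllable) → [ə].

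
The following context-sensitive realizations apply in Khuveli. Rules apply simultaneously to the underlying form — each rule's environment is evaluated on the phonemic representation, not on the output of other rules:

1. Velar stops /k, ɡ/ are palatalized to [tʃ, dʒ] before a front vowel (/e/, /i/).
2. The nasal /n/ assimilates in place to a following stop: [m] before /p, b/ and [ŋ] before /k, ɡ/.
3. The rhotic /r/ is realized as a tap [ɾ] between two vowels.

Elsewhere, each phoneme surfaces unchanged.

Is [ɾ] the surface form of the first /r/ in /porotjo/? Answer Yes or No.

/r/ meets the environment for rule 3 (between two vowels) → [ɾ].
The actual realization is [ɾ], which matches [ɾ].

Yes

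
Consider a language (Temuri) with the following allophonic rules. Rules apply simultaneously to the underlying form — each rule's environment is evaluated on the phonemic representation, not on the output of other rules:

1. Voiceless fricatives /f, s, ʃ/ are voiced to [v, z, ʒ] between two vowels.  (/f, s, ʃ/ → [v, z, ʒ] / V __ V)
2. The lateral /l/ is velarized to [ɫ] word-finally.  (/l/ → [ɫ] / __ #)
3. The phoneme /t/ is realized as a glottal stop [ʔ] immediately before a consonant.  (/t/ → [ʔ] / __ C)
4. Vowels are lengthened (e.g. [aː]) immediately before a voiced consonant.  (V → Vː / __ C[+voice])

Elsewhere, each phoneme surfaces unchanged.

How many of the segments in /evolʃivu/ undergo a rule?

3

Segments that undergo a rule: /e/ → [eː] (rule 4); /o/ → [oː] (rule 4); /i/ → [iː] (rule 4).
All other segments surface unchanged.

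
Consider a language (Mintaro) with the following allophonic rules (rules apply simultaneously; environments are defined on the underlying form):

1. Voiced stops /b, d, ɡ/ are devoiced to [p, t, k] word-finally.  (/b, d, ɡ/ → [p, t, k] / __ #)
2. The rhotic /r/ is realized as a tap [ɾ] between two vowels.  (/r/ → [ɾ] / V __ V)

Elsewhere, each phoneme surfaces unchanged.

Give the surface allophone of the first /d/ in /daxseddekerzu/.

[d]

/d/ (word-initial): rule 1 targets it, but not word-finally → unchanged [d].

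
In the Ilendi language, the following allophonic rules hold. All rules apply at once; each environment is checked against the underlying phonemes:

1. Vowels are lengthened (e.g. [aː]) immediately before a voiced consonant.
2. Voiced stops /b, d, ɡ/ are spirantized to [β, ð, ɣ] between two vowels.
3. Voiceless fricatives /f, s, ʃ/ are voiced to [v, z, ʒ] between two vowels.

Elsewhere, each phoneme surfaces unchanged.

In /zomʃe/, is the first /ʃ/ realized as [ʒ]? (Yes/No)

No

/ʃ/ (between /m/ and /e/): rule 3 targets it, but not between two vowels → unchanged [ʃ].
The actual realization is [ʃ], not [ʒ].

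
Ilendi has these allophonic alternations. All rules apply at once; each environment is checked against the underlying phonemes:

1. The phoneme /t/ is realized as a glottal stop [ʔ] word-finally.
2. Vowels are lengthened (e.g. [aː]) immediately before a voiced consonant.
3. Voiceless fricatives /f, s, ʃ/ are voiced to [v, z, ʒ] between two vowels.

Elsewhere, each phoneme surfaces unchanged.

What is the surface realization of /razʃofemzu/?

[raːzʃoveːmzu]

/a/ — between /r/ and /z/, before a voiced consonant — surfaces as [aː] (rule 2).
/ʃ/ (between /z/ and /o/) fails the environment for rule 3, so it stays [ʃ].
/o/ (between /ʃ/ and /f/) fails the environment for rule 2, so it stays [o].
Rule 3 applies to /f/ (between /o/ and /e/: between two vowels) → [v].
/e/ meets the environment for rule 2 (before a voiced consonant) → [eː].
/u/ (word-final) fails the environment for rule 2, so it stays [u].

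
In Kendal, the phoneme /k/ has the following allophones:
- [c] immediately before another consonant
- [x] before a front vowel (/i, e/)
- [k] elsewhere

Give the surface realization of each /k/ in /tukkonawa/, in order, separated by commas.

Occurrence 1 (position 3): immediately before another consonant → [c].
Occurrence 2 (position 4): no conditioning environment matches → elsewhere allophone [k].

[c], [k]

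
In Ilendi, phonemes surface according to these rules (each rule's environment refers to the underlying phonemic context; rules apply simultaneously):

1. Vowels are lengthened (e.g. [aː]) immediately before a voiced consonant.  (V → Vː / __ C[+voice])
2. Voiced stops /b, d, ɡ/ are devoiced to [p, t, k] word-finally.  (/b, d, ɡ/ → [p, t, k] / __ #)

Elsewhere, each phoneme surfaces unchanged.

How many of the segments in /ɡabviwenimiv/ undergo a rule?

5

Segments that undergo a rule: /a/ → [aː] (rule 1); /i/ → [iː] (rule 1); /e/ → [eː] (rule 1); /i/ → [iː] (rule 1); /i/ → [iː] (rule 1).
All other segments surface unchanged.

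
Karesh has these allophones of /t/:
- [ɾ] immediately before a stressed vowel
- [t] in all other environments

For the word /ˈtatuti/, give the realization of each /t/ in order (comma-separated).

[ɾ], [t], [t]

Occurrence 1 (position 1): immediately before a stressed vowel → [ɾ].
Occurrence 2 (position 3): no conditioning environment matches → elsewhere allophone [t].
Occurrence 3 (position 5): no conditioning environment matches → elsewhere allophone [t].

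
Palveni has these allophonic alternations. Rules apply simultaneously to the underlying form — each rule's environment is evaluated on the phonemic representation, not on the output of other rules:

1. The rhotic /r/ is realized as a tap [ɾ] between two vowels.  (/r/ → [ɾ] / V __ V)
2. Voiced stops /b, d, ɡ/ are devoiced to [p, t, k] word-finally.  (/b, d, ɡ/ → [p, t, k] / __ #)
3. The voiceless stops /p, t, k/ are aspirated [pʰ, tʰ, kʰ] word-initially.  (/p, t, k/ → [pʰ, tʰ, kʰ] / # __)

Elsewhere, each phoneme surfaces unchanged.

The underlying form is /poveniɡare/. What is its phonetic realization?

[pʰoveniɡaɾe]

/p/ (word-initial) occurs word-initially → [pʰ] by rule 3.
/o/ stays [o].
/v/ — not in any rule's target class → [v].
/e/ (between /v/ and /n/) is unaffected → [e].
/n/ (between /e/ and /i/): no rule targets it → [n].
/i/ — not in any rule's target class → [i].
/ɡ/ (between /i/ and /a/) is in the target of rule 2 but the environment (word-finally) is not met → [ɡ].
/a/ (between /ɡ/ and /r/): no rule targets it → [a].
/r/ (between /a/ and /e/) occurs between two vowels → [ɾ] by rule 1.
/e/ — not in any rule's target class → [e].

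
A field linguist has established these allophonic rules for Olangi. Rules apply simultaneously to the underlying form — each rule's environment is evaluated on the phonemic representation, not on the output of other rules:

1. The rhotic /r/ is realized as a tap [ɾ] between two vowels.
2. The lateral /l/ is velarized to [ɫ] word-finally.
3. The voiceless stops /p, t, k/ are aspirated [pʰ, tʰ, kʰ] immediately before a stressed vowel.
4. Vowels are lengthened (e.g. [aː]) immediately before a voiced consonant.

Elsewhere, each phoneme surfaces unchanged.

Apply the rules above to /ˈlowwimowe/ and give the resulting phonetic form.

/l/ (word-initial) fails the environment for rule 2, so it stays [l].
/o/ (between /l/ and /w/): before a voiced consonant, so rule 4 applies → [oː].
/i/ — between /w/ and /m/, before a voiced consonant — surfaces as [iː] (rule 4).
Rule 4 applies to /o/ (between /m/ and /w/: before a voiced consonant) → [oː].
/e/ (word-final) is in the target of rule 4 but the environment (before a voiced consonant) is not met → [e].

[ˈloːwwiːmoːwe]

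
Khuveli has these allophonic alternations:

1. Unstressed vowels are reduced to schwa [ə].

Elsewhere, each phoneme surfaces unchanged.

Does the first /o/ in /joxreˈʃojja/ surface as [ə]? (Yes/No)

Yes

/o/ meets the environment for rule 1 (in an unstressed syllable) → [ə].
The actual realization is [ə], which matches [ə].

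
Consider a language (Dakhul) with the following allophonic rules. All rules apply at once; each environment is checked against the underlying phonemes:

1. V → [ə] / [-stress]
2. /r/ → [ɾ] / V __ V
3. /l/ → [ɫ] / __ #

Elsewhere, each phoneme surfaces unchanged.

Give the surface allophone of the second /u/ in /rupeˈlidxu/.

Rule 1 applies to /u/ (word-final: in an unstressed syllable) → [ə].

[ə]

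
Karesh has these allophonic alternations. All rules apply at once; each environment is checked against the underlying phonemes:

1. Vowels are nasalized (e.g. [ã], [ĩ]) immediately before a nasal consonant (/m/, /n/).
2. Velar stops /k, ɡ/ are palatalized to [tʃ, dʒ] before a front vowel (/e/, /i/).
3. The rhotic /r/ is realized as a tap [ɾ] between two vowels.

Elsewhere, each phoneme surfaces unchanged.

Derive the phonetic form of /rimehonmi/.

[rĩmehõnmi]

/r/ (word-initial) is in the target of rule 3 but the environment (between two vowels) is not met → [r].
/i/ — between /r/ and /m/, before a nasal consonant — surfaces as [ĩ] (rule 1).
/m/ stays [m].
/e/ (between /m/ and /h/): rule 1 targets it, but not before a nasal consonant → unchanged [e].
/h/ stays [h].
/o/ meets the environment for rule 1 (before a nasal consonant) → [õ].
/n/ — not in any rule's target class → [n].
/m/ (between /n/ and /i/) is unaffected → [m].
/i/ (word-final) fails the environment for rule 1, so it stays [i].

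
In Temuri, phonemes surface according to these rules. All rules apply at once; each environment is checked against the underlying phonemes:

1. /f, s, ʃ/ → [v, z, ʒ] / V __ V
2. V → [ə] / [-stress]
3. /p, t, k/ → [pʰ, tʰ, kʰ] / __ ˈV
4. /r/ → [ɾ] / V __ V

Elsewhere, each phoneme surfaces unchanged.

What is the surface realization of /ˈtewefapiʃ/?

[ˈtʰewəvəpəʃ]

/t/ (word-initial) occurs immediately before a stressed vowel → [tʰ] by rule 3.
/e/ (between /t/ and /w/) is in the target of rule 2 but the environment (in an unstressed syllable) is not met → [e].
/w/ (between /e/ and /e/): no rule targets it → [w].
/e/ (between /w/ and /f/) occurs in an unstressed syllable → [ə] by rule 2.
Rule 1 applies to /f/ (between /e/ and /a/: between two vowels) → [v].
/a/ (between /f/ and /p/) occurs in an unstressed syllable → [ə] by rule 2.
/p/ (between /a/ and /i/) is in the target of rule 3 but the environment (immediately before a stressed vowel) is not met → [p].
Rule 2 applies to /i/ (between /p/ and /ʃ/: in an unstressed syllable) → [ə].
/ʃ/ (word-final) is in the target of rule 1 but the environment (between two vowels) is not met → [ʃ].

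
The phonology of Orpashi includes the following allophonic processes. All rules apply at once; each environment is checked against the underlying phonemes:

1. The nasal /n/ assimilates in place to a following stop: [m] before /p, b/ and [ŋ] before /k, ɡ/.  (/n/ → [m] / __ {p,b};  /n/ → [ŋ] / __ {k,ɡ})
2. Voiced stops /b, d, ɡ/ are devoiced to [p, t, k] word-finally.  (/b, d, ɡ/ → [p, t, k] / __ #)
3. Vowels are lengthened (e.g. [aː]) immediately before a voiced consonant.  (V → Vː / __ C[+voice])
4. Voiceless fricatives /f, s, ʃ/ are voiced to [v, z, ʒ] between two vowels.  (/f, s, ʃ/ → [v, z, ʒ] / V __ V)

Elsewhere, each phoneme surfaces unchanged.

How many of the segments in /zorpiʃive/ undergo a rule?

Segments that undergo a rule: /o/ → [oː] (rule 3); /ʃ/ → [ʒ] (rule 4); /i/ → [iː] (rule 3).
All other segments surface unchanged.

3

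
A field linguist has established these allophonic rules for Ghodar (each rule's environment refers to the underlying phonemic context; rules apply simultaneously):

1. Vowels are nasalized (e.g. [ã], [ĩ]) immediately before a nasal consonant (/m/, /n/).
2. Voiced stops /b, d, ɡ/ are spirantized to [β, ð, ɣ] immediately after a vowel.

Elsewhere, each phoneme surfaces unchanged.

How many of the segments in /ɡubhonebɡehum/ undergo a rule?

4

Segments that undergo a rule: /b/ → [β] (rule 2); /o/ → [õ] (rule 1); /b/ → [β] (rule 2); /u/ → [ũ] (rule 1).
All other segments surface unchanged.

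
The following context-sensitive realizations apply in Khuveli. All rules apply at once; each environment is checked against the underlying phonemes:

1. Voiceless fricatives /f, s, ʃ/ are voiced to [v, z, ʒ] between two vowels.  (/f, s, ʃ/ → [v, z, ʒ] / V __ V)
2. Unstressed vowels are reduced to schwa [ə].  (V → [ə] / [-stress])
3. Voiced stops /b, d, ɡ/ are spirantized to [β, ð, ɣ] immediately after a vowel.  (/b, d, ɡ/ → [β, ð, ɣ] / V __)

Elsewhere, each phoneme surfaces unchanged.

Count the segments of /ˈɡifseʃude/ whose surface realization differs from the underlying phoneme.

Segments that undergo a rule: /e/ → [ə] (rule 2); /ʃ/ → [ʒ] (rule 1); /u/ → [ə] (rule 2); /d/ → [ð] (rule 3); /e/ → [ə] (rule 2).
All other segments surface unchanged.

5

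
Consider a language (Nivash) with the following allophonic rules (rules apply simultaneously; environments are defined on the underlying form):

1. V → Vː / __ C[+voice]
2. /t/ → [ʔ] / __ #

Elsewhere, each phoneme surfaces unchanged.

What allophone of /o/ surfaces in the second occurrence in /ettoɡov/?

/o/ — between /ɡ/ and /v/, before a voiced consonant — surfaces as [oː] (rule 1).

[oː]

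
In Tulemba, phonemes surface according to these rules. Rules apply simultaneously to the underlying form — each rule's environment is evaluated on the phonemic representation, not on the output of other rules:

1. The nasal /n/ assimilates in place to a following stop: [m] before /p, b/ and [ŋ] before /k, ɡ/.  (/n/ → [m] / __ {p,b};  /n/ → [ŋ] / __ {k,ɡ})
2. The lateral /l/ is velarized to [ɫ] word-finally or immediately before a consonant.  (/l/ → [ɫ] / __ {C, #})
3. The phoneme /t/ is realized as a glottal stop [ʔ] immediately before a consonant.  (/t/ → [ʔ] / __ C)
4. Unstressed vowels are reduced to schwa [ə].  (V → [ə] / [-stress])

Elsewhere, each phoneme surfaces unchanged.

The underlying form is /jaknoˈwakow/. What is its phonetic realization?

/j/ stays [j].
/a/ meets the environment for rule 4 (in an unstressed syllable) → [ə].
/k/ stays [k].
/n/ — between /k/ and /o/; rule 1 does not apply here → [n].
/o/ — between /n/ and /w/, in an unstressed syllable — surfaces as [ə] (rule 4).
/w/ — not in any rule's target class → [w].
/a/ — between /w/ and /k/; rule 4 does not apply here → [a].
/k/ stays [k].
/o/ (between /k/ and /w/): in an unstressed syllable, so rule 4 applies → [ə].
/w/ (word-final): no rule targets it → [w].

[jəknəˈwakəw]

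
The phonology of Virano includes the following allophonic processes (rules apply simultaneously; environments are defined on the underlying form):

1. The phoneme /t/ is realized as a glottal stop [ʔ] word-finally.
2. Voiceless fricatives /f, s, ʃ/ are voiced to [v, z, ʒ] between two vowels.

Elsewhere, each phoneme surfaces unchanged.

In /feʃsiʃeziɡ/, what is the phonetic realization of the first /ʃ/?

[ʃ]

/ʃ/ (between /e/ and /s/) is in the target of rule 2 but the environment (between two vowels) is not met → [ʃ].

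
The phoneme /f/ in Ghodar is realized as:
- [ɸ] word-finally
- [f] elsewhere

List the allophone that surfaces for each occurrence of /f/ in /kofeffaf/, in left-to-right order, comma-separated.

[f], [f], [f], [ɸ]

Occurrence 1 (position 3): no conditioning environment matches → elsewhere allophone [f].
Occurrence 2 (position 5): no conditioning environment matches → elsewhere allophone [f].
Occurrence 3 (position 6): no conditioning environment matches → elsewhere allophone [f].
Occurrence 4 (position 8): word-finally → [ɸ].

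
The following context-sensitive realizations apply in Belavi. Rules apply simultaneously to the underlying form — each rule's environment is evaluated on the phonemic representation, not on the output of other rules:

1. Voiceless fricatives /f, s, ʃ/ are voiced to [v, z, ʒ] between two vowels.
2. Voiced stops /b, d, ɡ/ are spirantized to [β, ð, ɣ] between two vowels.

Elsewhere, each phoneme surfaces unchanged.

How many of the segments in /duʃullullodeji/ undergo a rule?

2

Segments that undergo a rule: /ʃ/ → [ʒ] (rule 1); /d/ → [ð] (rule 2).
All other segments surface unchanged.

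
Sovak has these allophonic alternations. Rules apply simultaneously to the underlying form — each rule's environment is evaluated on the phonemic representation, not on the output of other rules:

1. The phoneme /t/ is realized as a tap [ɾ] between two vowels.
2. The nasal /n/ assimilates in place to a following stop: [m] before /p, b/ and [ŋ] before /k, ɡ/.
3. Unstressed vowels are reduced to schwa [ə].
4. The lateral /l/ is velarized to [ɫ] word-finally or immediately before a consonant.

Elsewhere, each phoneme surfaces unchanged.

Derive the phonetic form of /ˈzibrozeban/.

/z/ (word-initial): no rule targets it → [z].
/i/ (between /z/ and /b/) is in the target of rule 3 but the environment (in an unstressed syllable) is not met → [i].
/b/ (between /i/ and /r/): no rule targets it → [b].
/r/ stays [r].
/o/ — between /r/ and /z/, in an unstressed syllable — surfaces as [ə] (rule 3).
/z/ — not in any rule's target class → [z].
/e/ meets the environment for rule 3 (in an unstressed syllable) → [ə].
/b/ (between /e/ and /a/) is unaffected → [b].
/a/ meets the environment for rule 3 (in an unstressed syllable) → [ə].
/n/ (word-final) is in the target of rule 2 but the environment (before a labial or velar stop) is not met → [n].

[ˈzibrəzəbən]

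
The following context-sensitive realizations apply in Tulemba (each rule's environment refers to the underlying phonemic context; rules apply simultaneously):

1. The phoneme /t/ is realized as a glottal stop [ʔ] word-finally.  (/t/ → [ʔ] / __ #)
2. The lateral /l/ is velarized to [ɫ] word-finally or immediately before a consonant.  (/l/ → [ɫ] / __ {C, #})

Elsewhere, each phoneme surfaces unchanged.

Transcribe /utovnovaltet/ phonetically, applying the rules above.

/u/ (word-initial) is unaffected → [u].
/t/ (between /u/ and /o/): rule 1 targets it, but not word-finally → unchanged [t].
/o/ stays [o].
/v/ (between /o/ and /n/): no rule targets it → [v].
/n/ (between /v/ and /o/): no rule targets it → [n].
/o/ (between /n/ and /v/) is unaffected → [o].
/v/ stays [v].
/a/ — not in any rule's target class → [a].
/l/ meets the environment for rule 2 (word-finally or immediately before a consonant) → [ɫ].
/t/ (between /l/ and /e/) fails the environment for rule 1, so it stays [t].
/e/ (between /t/ and /t/): no rule targets it → [e].
/t/ (word-final): word-finally, so rule 1 applies → [ʔ].

[utovnovaɫteʔ]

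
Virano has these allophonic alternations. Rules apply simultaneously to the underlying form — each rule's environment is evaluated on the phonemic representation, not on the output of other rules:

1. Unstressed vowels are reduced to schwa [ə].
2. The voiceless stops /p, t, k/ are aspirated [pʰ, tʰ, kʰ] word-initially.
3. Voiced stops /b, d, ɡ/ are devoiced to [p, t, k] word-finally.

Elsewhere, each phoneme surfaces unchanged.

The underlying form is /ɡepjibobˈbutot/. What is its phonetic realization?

/ɡ/ (word-initial) is in the target of rule 3 but the environment (word-finally) is not met → [ɡ].
/e/ (between /ɡ/ and /p/): in an unstressed syllable, so rule 1 applies → [ə].
/p/ — between /e/ and /j/; rule 2 does not apply here → [p].
/i/ meets the environment for rule 1 (in an unstressed syllable) → [ə].
/b/ (between /i/ and /o/): rule 3 targets it, but not word-finally → unchanged [b].
/o/ (between /b/ and /b/) occurs in an unstressed syllable → [ə] by rule 1.
/b/ (between /o/ and /b/) fails the environment for rule 3, so it stays [b].
/b/ (between /b/ and /u/) is in the target of rule 3 but the environment (word-finally) is not met → [b].
/u/ (between /b/ and /t/): rule 1 targets it, but not in an unstressed syllable → unchanged [u].
/t/ (between /u/ and /o/) is in the target of rule 2 but the environment (word-initially) is not met → [t].
/o/ (between /t/ and /t/) occurs in an unstressed syllable → [ə] by rule 1.
/t/ (word-final) fails the environment for rule 2, so it stays [t].

[ɡəpjəbəbˈbutət]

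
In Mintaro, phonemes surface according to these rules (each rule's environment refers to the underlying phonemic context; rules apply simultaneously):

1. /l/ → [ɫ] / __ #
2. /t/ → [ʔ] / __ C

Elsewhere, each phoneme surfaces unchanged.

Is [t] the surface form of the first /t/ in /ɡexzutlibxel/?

/t/ (between /u/ and /l/): immediately before a consonant, so rule 2 applies → [ʔ].
The actual realization is [ʔ], not [t].

No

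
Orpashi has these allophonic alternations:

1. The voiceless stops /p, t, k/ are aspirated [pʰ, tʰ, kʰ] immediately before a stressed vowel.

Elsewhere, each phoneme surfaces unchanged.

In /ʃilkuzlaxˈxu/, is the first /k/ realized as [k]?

/k/ (between /l/ and /u/): rule 1 targets it, but not immediately before a stressed vowel → unchanged [k].
The actual realization is [k], which matches [k].

Yes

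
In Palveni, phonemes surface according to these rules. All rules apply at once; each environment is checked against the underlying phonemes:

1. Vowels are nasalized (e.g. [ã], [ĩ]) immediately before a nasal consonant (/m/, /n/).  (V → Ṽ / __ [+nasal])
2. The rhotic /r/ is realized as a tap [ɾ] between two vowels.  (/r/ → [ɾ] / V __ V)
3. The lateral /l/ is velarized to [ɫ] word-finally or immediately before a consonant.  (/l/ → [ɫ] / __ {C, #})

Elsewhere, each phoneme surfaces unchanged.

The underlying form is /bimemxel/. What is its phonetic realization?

[bĩmẽmxeɫ]

/b/ — not in any rule's target class → [b].
Rule 1 applies to /i/ (between /b/ and /m/: before a nasal consonant) → [ĩ].
/m/ (between /i/ and /e/) is unaffected → [m].
Rule 1 applies to /e/ (between /m/ and /m/: before a nasal consonant) → [ẽ].
/m/ — not in any rule's target class → [m].
/x/ — not in any rule's target class → [x].
/e/ (between /x/ and /l/) is in the target of rule 1 but the environment (before a nasal consonant) is not met → [e].
Rule 3 applies to /l/ (word-final: word-finally or immediately before a consonant) → [ɫ].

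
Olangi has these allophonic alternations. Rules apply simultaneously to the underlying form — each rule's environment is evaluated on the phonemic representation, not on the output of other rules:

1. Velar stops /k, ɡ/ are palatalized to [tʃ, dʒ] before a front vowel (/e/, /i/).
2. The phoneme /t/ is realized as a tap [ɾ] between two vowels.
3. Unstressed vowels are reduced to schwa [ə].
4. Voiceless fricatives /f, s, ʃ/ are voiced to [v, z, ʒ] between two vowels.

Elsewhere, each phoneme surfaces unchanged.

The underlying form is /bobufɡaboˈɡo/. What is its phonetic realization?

/b/ (word-initial) is unaffected → [b].
Rule 3 applies to /o/ (between /b/ and /b/: in an unstressed syllable) → [ə].
/b/ (between /o/ and /u/): no rule targets it → [b].
/u/ (between /b/ and /f/) occurs in an unstressed syllable → [ə] by rule 3.
/f/ (between /u/ and /ɡ/) is in the target of rule 4 but the environment (between two vowels) is not met → [f].
/ɡ/ (between /f/ and /a/) fails the environment for rule 1, so it stays [ɡ].
Rule 3 applies to /a/ (between /ɡ/ and /b/: in an unstressed syllable) → [ə].
/b/ — not in any rule's target class → [b].
Rule 3 applies to /o/ (between /b/ and /ɡ/: in an unstressed syllable) → [ə].
/ɡ/ (between /o/ and /o/) fails the environment for rule 1, so it stays [ɡ].
/o/ (word-final) is in the target of rule 3 but the environment (in an unstressed syllable) is not met → [o].

[bəbəfɡəbəˈɡo]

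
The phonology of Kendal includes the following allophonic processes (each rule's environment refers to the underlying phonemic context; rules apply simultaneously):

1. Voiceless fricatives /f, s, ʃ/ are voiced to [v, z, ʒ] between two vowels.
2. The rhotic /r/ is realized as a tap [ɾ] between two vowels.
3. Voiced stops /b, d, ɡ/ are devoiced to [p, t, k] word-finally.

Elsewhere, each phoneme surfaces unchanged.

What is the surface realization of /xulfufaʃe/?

[xulfuvaʒe]

/f/ — between /l/ and /u/; rule 1 does not apply here → [f].
Rule 1 applies to /f/ (between /u/ and /a/: between two vowels) → [v].
/ʃ/ (between /a/ and /e/): between two vowels, so rule 1 applies → [ʒ].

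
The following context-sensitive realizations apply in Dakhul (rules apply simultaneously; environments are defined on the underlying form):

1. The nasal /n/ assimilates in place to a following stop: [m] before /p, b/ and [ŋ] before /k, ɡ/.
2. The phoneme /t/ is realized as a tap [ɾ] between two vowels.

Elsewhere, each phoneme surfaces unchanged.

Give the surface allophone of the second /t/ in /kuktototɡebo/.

[ɾ]

/t/ (between /o/ and /o/): between two vowels, so rule 2 applies → [ɾ].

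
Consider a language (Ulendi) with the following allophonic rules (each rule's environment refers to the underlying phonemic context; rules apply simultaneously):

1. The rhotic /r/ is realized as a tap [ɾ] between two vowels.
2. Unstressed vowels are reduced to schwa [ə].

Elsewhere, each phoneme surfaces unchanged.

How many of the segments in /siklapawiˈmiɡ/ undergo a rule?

Segments that undergo a rule: /i/ → [ə] (rule 2); /a/ → [ə] (rule 2); /a/ → [ə] (rule 2); /i/ → [ə] (rule 2).
All other segments surface unchanged.

4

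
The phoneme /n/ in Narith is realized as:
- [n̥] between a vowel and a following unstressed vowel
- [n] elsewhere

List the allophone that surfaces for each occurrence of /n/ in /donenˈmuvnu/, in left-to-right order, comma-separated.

[n̥], [n], [n]

Occurrence 1 (position 3): between a vowel and a following unstressed vowel → [n̥].
Occurrence 2 (position 5): no conditioning environment matches → elsewhere allophone [n].
Occurrence 3 (position 9): no conditioning environment matches → elsewhere allophone [n].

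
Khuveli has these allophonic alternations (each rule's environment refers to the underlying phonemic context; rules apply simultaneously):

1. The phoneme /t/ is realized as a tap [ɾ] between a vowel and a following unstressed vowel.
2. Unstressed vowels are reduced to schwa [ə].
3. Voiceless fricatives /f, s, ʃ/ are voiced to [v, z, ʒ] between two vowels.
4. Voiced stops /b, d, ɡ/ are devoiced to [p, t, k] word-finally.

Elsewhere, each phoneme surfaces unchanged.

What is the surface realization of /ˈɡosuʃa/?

/ɡ/ (word-initial) is in the target of rule 4 but the environment (word-finally) is not met → [ɡ].
/o/ — between /ɡ/ and /s/; rule 2 does not apply here → [o].
/s/ — between /o/ and /u/, between two vowels — surfaces as [z] (rule 3).
/u/ (between /s/ and /ʃ/) occurs in an unstressed syllable → [ə] by rule 2.
Rule 3 applies to /ʃ/ (between /u/ and /a/: between two vowels) → [ʒ].
Rule 2 applies to /a/ (word-final: in an unstressed syllable) → [ə].

[ˈɡozəʒə]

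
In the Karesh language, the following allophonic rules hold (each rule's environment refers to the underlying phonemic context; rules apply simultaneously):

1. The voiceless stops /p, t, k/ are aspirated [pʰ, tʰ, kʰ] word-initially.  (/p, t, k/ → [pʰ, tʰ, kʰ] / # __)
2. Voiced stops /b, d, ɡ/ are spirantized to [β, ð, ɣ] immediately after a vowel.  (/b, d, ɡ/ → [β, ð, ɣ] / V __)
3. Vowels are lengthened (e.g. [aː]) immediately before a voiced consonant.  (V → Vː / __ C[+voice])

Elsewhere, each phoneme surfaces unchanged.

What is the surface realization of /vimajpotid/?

/v/ (word-initial) is unaffected → [v].
/i/ meets the environment for rule 3 (before a voiced consonant) → [iː].
/m/ stays [m].
/a/ — between /m/ and /j/, before a voiced consonant — surfaces as [aː] (rule 3).
/j/ (between /a/ and /p/): no rule targets it → [j].
/p/ — between /j/ and /o/; rule 1 does not apply here → [p].
/o/ (between /p/ and /t/) is in the target of rule 3 but the environment (before a voiced consonant) is not met → [o].
/t/ (between /o/ and /i/) is in the target of rule 1 but the environment (word-initially) is not met → [t].
/i/ (between /t/ and /d/): before a voiced consonant, so rule 3 applies → [iː].
Rule 2 applies to /d/ (word-final: immediately after a vowel) → [ð].

[viːmaːjpotiːð]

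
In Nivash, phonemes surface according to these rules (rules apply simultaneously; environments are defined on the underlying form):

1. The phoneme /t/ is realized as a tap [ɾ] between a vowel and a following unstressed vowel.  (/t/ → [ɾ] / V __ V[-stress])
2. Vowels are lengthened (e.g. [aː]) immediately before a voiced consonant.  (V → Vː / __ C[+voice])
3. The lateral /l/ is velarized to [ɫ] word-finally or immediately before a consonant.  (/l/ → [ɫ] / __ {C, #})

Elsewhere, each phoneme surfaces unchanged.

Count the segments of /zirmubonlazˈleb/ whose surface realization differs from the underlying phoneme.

5

Segments that undergo a rule: /i/ → [iː] (rule 2); /u/ → [uː] (rule 2); /o/ → [oː] (rule 2); /a/ → [aː] (rule 2); /e/ → [eː] (rule 2).
All other segments surface unchanged.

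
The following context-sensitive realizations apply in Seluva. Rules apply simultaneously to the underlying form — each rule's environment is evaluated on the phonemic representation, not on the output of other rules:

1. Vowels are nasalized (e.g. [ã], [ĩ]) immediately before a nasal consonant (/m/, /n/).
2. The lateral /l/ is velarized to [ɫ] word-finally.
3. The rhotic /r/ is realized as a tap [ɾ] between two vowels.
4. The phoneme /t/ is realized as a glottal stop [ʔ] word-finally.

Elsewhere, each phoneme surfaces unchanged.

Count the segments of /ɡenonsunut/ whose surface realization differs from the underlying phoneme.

4

Segments that undergo a rule: /e/ → [ẽ] (rule 1); /o/ → [õ] (rule 1); /u/ → [ũ] (rule 1); /t/ → [ʔ] (rule 4).
All other segments surface unchanged.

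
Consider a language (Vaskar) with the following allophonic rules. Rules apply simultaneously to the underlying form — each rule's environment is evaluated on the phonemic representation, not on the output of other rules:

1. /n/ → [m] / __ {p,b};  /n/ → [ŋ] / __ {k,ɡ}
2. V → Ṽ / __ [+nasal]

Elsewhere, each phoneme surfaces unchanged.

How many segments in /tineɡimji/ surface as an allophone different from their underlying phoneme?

2

Segments that undergo a rule: /i/ → [ĩ] (rule 2); /i/ → [ĩ] (rule 2).
All other segments surface unchanged.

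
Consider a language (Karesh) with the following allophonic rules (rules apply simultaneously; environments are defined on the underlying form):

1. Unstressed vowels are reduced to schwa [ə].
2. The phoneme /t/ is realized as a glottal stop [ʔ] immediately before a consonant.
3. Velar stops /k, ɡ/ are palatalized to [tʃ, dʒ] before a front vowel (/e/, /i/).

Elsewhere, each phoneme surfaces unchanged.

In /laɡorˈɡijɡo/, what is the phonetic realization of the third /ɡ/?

[ɡ]

/ɡ/ (between /j/ and /o/): rule 3 targets it, but not before a front vowel → unchanged [ɡ].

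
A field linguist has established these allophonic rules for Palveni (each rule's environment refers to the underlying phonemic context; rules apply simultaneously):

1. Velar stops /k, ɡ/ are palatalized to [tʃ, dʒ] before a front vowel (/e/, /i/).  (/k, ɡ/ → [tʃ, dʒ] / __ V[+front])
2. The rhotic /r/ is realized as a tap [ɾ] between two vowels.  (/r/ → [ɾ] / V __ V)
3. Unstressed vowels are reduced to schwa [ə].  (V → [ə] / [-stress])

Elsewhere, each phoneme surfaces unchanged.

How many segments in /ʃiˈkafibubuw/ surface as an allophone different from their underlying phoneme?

Segments that undergo a rule: /i/ → [ə] (rule 3); /i/ → [ə] (rule 3); /u/ → [ə] (rule 3); /u/ → [ə] (rule 3).
All other segments surface unchanged.

4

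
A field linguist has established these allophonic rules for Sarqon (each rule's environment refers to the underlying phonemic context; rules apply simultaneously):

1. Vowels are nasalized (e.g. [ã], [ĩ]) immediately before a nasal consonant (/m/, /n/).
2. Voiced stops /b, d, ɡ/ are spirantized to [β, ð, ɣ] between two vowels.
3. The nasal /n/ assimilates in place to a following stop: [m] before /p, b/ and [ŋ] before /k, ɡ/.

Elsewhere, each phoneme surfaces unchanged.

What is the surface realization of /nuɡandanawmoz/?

[nuɣãndãnawmoz]

/n/ — word-initial; rule 3 does not apply here → [n].
/u/ — between /n/ and /ɡ/; rule 1 does not apply here → [u].
/ɡ/ (between /u/ and /a/) occurs between two vowels → [ɣ] by rule 2.
/a/ (between /ɡ/ and /n/) occurs before a nasal consonant → [ã] by rule 1.
/n/ (between /a/ and /d/): rule 3 targets it, but not before a labial or velar stop → unchanged [n].
/d/ (between /n/ and /a/) is in the target of rule 2 but the environment (between two vowels) is not met → [d].
Rule 1 applies to /a/ (between /d/ and /n/: before a nasal consonant) → [ã].
/n/ (between /a/ and /a/): rule 3 targets it, but not before a labial or velar stop → unchanged [n].
/a/ — between /n/ and /w/; rule 1 does not apply here → [a].
/o/ (between /m/ and /z/) fails the environment for rule 1, so it stays [o].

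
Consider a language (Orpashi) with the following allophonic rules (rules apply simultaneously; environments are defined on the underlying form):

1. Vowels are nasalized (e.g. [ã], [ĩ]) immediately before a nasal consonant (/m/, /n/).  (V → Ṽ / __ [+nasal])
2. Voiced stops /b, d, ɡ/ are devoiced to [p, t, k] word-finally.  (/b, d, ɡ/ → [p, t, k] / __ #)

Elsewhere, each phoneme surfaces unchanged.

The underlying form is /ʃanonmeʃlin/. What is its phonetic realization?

[ʃãnõnmeʃlĩn]

/ʃ/ stays [ʃ].
/a/ (between /ʃ/ and /n/): before a nasal consonant, so rule 1 applies → [ã].
/n/ stays [n].
/o/ meets the environment for rule 1 (before a nasal consonant) → [õ].
/n/ stays [n].
/m/ (between /n/ and /e/) is unaffected → [m].
/e/ (between /m/ and /ʃ/): rule 1 targets it, but not before a nasal consonant → unchanged [e].
/ʃ/ (between /e/ and /l/) is unaffected → [ʃ].
/l/ (between /ʃ/ and /i/): no rule targets it → [l].
/i/ (between /l/ and /n/): before a nasal consonant, so rule 1 applies → [ĩ].
/n/ stays [n].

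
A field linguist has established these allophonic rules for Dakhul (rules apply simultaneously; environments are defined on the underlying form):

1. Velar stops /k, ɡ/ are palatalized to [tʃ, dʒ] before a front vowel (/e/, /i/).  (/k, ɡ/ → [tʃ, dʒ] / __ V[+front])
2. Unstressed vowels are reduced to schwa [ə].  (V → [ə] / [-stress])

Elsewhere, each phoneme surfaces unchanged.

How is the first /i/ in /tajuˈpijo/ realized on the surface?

[i]

/i/ (between /p/ and /j/): rule 2 targets it, but not in an unstressed syllable → unchanged [i].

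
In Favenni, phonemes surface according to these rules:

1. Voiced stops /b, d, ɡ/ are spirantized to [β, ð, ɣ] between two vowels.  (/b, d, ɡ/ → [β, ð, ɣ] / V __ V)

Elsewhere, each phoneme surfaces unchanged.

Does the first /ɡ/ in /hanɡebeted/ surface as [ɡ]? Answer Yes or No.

/ɡ/ (between /n/ and /e/): rule 1 targets it, but not between two vowels → unchanged [ɡ].
The actual realization is [ɡ], which matches [ɡ].

Yes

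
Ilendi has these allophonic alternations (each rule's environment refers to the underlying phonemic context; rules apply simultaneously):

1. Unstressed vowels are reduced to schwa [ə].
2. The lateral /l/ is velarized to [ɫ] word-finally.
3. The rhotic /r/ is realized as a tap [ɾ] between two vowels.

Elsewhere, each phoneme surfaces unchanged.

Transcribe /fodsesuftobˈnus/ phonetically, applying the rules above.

[fədsəsəftəbˈnus]

/f/ (word-initial): no rule targets it → [f].
/o/ (between /f/ and /d/) occurs in an unstressed syllable → [ə] by rule 1.
/d/ — not in any rule's target class → [d].
/s/ stays [s].
/e/ — between /s/ and /s/, in an unstressed syllable — surfaces as [ə] (rule 1).
/s/ stays [s].
/u/ meets the environment for rule 1 (in an unstressed syllable) → [ə].
/f/ stays [f].
/t/ (between /f/ and /o/): no rule targets it → [t].
Rule 1 applies to /o/ (between /t/ and /b/: in an unstressed syllable) → [ə].
/b/ (between /o/ and /n/): no rule targets it → [b].
/n/ — not in any rule's target class → [n].
/u/ — between /n/ and /s/; rule 1 does not apply here → [u].
/s/ stays [s].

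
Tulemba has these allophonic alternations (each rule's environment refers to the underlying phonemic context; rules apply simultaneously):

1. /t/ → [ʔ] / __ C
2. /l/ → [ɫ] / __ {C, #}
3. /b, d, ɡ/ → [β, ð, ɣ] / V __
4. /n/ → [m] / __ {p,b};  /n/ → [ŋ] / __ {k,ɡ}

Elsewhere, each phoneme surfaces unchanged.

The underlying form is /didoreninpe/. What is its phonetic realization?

[diðorenimpe]

/d/ (word-initial) is in the target of rule 3 but the environment (immediately after a vowel) is not met → [d].
/d/ (between /i/ and /o/): immediately after a vowel, so rule 3 applies → [ð].
/n/ (between /e/ and /i/): rule 4 targets it, but not before a labial or velar stop → unchanged [n].
/n/ (between /i/ and /p/): before a labial or velar stop, so rule 4 applies → [m].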